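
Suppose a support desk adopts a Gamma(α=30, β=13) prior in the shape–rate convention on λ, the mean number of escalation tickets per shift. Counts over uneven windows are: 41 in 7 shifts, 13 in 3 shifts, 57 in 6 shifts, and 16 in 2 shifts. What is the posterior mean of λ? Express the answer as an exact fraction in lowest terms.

157/31

Total count: 41 + 13 + 57 + 16 = 127.
Total exposure: 7 + 3 + 6 + 2 = 18 shifts.
Posterior: α' = 30 + 127 = 157, β' = 13 + 18 = 31.
Posterior mean = α'/β' = 157/31.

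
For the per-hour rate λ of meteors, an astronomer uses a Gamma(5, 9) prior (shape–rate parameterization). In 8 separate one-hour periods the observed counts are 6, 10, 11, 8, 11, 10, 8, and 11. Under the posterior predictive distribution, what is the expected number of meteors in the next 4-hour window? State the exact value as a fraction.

Total count: 6 + 10 + 11 + 8 + 11 + 10 + 8 + 11 = 75.
Total exposure: 8 hours.
Conjugate update: add total count to the shape and total exposure to the rate, giving Gamma(80, 17).
Predictive mean over a 4-hour window = T·E[λ|data] = 4·80/17 = 320/17.

320/17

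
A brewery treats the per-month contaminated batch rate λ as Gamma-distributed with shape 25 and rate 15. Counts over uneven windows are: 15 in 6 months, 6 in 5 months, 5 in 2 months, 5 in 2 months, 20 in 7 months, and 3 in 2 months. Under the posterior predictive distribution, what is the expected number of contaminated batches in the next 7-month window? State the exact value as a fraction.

Total count: 15 + 6 + 5 + 5 + 20 + 3 = 54.
Total exposure: 6 + 5 + 2 + 2 + 7 + 2 = 24 months.
Conjugate update: add total count to the shape and total exposure to the rate, giving Gamma(79, 39).
Predictive mean over a 7-month window = T·E[λ|data] = 7·79/39 = 553/39.

553/39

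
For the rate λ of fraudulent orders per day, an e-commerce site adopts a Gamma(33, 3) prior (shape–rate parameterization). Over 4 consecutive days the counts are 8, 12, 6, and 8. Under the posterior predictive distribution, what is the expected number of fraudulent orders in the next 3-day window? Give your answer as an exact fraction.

201/7

Total count: 8 + 12 + 6 + 8 = 34.
Total exposure: 4 days.
The Gamma prior is conjugate for the Poisson rate, so λ | data ~ Gamma(33+34, 3+4) = Gamma(67, 7).
Predictive mean over a 3-day window = T·E[λ|data] = 3·67/7 = 201/7.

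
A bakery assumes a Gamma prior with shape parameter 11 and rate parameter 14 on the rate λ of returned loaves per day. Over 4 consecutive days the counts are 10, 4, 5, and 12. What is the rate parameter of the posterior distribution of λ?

18

Total count: 10 + 4 + 5 + 12 = 31.
Total exposure: 4 days.
Posterior: α' = 11 + 31 = 42, β' = 14 + 4 = 18.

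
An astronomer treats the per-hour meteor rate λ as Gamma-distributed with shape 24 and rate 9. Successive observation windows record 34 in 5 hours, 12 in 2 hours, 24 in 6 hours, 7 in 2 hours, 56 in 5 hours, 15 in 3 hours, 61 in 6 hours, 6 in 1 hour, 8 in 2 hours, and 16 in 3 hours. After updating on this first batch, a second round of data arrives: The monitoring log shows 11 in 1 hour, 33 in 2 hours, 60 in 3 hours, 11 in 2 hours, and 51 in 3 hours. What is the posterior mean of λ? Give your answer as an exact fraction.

39/5

Total count: 34 + 12 + 24 + 7 + 56 + 15 + 61 + 6 + 8 + 16 = 239.
Total exposure: 5 + 2 + 6 + 2 + 5 + 3 + 6 + 1 + 2 + 3 = 35 hours.
After the first batch: Gamma(24 + 239, 9 + 35) = Gamma(263, 44).
Total count: 11 + 33 + 60 + 11 + 51 = 166.
Total exposure: 1 + 2 + 3 + 2 + 3 = 11 hours.
After the second batch: Gamma(263 + 166, 44 + 11) = Gamma(429, 55).
Posterior mean = α'/β' = 429/55 = 39/5.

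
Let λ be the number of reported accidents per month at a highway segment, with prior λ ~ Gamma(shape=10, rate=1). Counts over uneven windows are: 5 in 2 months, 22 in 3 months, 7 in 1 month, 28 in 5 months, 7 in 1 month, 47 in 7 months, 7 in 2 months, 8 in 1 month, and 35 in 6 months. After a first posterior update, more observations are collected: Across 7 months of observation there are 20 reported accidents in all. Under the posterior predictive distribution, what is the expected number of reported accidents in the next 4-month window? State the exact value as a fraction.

196/9

Total count: 5 + 22 + 7 + 28 + 7 + 47 + 7 + 8 + 35 = 166.
Total exposure: 2 + 3 + 1 + 5 + 1 + 7 + 2 + 1 + 6 = 28 months.
After the first batch: Gamma(10 + 166, 1 + 28) = Gamma(176, 29).
Total count 20 over total exposure 7 months.
After the second batch: Gamma(176 + 20, 29 + 7) = Gamma(196, 36).
Predictive mean over a 4-month window = T·E[λ|data] = 4·196/36 = 196/9.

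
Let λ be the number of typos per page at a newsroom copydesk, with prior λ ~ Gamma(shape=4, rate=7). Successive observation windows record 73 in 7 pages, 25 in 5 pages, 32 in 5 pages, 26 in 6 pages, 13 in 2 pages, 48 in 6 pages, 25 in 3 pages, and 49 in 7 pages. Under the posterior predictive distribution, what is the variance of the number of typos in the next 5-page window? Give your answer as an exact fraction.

78175/2304

Total count: 73 + 25 + 32 + 26 + 13 + 48 + 25 + 49 = 291.
Total exposure: 7 + 5 + 5 + 6 + 2 + 6 + 3 + 7 = 41 pages.
The Gamma prior is conjugate for the Poisson rate, so λ | data ~ Gamma(4+291, 7+41) = Gamma(295, 48).
The posterior predictive for a window of length T is Negative Binomial with variance T·α'·(β'+T)/β'² = 5·295·53/2304 = 78175/2304.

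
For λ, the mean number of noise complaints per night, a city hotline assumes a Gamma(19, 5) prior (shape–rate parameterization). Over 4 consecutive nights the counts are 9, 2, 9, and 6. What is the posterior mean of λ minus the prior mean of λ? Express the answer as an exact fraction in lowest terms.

6/5

Total count: 9 + 2 + 9 + 6 = 26.
Total exposure: 4 nights.
Posterior: α' = 19 + 26 = 45, β' = 5 + 4 = 9.
Posterior mean = 45/9 = 5; prior mean = 19/5 = 19/5. Difference = 5 − 19/5 = 6/5.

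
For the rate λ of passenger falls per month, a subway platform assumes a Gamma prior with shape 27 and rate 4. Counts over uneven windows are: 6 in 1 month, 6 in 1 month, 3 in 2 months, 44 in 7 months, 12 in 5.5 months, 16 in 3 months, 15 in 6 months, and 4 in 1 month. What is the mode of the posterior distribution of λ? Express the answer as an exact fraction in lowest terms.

Total count: 6 + 6 + 3 + 44 + 12 + 16 + 15 + 4 = 106.
Total exposure: 1 + 1 + 2 + 7 + 5.5 + 3 + 6 + 1 = 26.5 months.
Posterior: α' = 27 + 106 = 133, β' = 4 + 26.5 = 61/2.
Posterior mode = (α'−1)/β' = 132/(61/2) = 264/61.

264/61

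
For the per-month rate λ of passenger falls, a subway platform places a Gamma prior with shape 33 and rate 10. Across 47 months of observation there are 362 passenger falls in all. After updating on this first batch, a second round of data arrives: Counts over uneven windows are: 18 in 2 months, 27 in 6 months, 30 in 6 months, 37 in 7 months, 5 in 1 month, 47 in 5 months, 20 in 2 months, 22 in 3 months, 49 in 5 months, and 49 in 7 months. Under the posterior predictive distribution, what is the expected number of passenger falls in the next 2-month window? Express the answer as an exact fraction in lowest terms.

Total count 362 over total exposure 47 months.
After the first batch: Gamma(33 + 362, 10 + 47) = Gamma(395, 57).
Total count: 18 + 27 + 30 + 37 + 5 + 47 + 20 + 22 + 49 + 49 = 304.
Total exposure: 2 + 6 + 6 + 7 + 1 + 5 + 2 + 3 + 5 + 7 = 44 months.
After the second batch: Gamma(395 + 304, 57 + 44) = Gamma(699, 101).
Predictive mean over a 2-month window = T·E[λ|data] = 2·699/101 = 1398/101.

1398/101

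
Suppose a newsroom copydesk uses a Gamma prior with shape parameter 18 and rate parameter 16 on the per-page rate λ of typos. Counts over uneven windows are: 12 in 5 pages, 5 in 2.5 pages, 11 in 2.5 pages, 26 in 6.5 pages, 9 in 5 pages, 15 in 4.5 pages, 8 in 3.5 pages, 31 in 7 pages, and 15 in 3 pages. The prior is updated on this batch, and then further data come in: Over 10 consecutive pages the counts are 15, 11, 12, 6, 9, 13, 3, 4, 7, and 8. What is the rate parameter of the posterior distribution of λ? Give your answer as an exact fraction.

131/2

Total count: 12 + 5 + 11 + 26 + 9 + 15 + 8 + 31 + 15 = 132.
Total exposure: 5 + 2.5 + 2.5 + 6.5 + 5 + 4.5 + 3.5 + 7 + 3 = 39.5 pages.
After the first batch: Gamma(18 + 132, 16 + 39.5) = Gamma(150, 111/2).
Total count: 15 + 11 + 12 + 6 + 9 + 13 + 3 + 4 + 7 + 8 = 88.
Total exposure: 10 pages.
After the second batch: Gamma(150 + 88, 111/2 + 10) = Gamma(238, 131/2).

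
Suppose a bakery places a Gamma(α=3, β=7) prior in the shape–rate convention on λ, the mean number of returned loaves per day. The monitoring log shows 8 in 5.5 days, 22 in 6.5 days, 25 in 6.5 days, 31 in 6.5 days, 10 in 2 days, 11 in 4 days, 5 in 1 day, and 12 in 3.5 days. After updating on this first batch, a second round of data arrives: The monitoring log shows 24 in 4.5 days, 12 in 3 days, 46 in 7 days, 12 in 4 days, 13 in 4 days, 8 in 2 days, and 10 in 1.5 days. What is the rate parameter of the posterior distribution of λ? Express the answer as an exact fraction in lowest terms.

Total count: 8 + 22 + 25 + 31 + 10 + 11 + 5 + 12 = 124.
Total exposure: 5.5 + 6.5 + 6.5 + 6.5 + 2 + 4 + 1 + 3.5 = 35.5 days.
After the first batch: Gamma(3 + 124, 7 + 35.5) = Gamma(127, 85/2).
Total count: 24 + 12 + 46 + 12 + 13 + 8 + 10 = 125.
Total exposure: 4.5 + 3 + 7 + 4 + 4 + 2 + 1.5 = 26 days.
After the second batch: Gamma(127 + 125, 85/2 + 26) = Gamma(252, 137/2).

137/2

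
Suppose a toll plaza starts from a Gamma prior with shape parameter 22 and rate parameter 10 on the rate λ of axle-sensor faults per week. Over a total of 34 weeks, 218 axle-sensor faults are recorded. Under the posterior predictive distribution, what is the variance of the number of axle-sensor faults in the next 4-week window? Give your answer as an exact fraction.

2880/121

Total count 218 over total exposure 34 weeks.
Posterior: α' = 22 + 218 = 240, β' = 10 + 34 = 44.
The posterior predictive for a window of length T is Negative Binomial with variance T·α'·(β'+T)/β'² = 4·240·48/1936 = 2880/121.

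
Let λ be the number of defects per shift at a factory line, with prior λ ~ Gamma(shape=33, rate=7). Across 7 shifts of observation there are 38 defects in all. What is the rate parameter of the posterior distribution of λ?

Total count 38 over total exposure 7 shifts.
Conjugate update: add total count to the shape and total exposure to the rate, giving Gamma(71, 14).

14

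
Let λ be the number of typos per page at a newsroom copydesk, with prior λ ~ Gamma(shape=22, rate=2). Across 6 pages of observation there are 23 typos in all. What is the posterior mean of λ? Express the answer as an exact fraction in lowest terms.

Total count 23 over total exposure 6 pages.
Gamma(α, β) with Poisson data over total exposure Σt gives posterior Gamma(α+Σx, β+Σt) = Gamma(45, 8).
Posterior mean = α'/β' = 45/8.

45/8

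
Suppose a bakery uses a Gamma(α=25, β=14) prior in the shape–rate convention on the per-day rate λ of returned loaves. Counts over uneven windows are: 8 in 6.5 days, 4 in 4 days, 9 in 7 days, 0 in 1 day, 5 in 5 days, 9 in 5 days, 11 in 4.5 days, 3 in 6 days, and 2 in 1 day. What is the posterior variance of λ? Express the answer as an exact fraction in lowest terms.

19/729

Total count: 8 + 4 + 9 + 0 + 5 + 9 + 11 + 3 + 2 = 51.
Total exposure: 6.5 + 4 + 7 + 1 + 5 + 5 + 4.5 + 6 + 1 = 40 days.
The Gamma prior is conjugate for the Poisson rate, so λ | data ~ Gamma(25+51, 14+40) = Gamma(76, 54).
Posterior variance = α'/β'² = 76/2916 = 19/729.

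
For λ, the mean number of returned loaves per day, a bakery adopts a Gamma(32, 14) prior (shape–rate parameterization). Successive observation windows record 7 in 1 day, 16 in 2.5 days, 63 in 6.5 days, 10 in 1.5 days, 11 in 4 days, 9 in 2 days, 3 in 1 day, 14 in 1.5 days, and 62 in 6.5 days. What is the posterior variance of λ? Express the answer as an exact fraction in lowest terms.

908/6561

Total count: 7 + 16 + 63 + 10 + 11 + 9 + 3 + 14 + 62 = 195.
Total exposure: 1 + 2.5 + 6.5 + 1.5 + 4 + 2 + 1 + 1.5 + 6.5 = 26.5 days.
The Gamma prior is conjugate for the Poisson rate, so λ | data ~ Gamma(32+195, 14+26.5) = Gamma(227, 81/2).
Posterior variance = α'/β'² = 227/(6561/4) = 908/6561.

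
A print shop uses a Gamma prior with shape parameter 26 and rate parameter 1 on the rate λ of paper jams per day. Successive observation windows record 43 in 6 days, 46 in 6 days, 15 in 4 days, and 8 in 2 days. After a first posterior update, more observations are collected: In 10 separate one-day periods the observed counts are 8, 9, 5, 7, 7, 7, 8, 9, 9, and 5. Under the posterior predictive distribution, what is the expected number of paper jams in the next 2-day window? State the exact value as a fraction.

424/29

Total count: 43 + 46 + 15 + 8 = 112.
Total exposure: 6 + 6 + 4 + 2 = 18 days.
After the first batch: Gamma(26 + 112, 1 + 18) = Gamma(138, 19).
Total count: 8 + 9 + 5 + 7 + 7 + 7 + 8 + 9 + 9 + 5 = 74.
Total exposure: 10 days.
After the second batch: Gamma(138 + 74, 19 + 10) = Gamma(212, 29).
Predictive mean over a 2-day window = T·E[λ|data] = 2·212/29 = 424/29.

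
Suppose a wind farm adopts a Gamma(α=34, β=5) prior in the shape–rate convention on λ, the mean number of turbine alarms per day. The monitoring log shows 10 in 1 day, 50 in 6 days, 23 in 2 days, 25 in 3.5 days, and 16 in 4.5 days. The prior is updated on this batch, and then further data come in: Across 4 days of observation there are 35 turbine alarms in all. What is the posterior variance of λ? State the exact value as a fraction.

193/676

Total count: 10 + 50 + 23 + 25 + 16 = 124.
Total exposure: 1 + 6 + 2 + 3.5 + 4.5 = 17 days.
After the first batch: Gamma(34 + 124, 5 + 17) = Gamma(158, 22).
Total count 35 over total exposure 4 days.
After the second batch: Gamma(158 + 35, 22 + 4) = Gamma(193, 26).
Posterior variance = α'/β'² = 193/676.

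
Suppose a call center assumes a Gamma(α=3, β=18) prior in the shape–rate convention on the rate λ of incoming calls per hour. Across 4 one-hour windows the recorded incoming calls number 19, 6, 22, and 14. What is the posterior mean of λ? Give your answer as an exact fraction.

Total count: 19 + 6 + 22 + 14 = 61.
Total exposure: 4 hours.
By Gamma–Poisson conjugacy, the posterior is Gamma(α + Σx, β + Σt) = Gamma(3 + 61, 18 + 4) = Gamma(64, 22).
Posterior mean = α'/β' = 64/22 = 32/11.

32/11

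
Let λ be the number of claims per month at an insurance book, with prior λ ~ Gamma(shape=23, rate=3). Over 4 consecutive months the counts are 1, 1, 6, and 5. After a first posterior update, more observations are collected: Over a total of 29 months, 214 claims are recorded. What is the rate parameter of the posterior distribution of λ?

36

Total count: 1 + 1 + 6 + 5 = 13.
Total exposure: 4 months.
After the first batch: Gamma(23 + 13, 3 + 4) = Gamma(36, 7).
Total count 214 over total exposure 29 months.
After the second batch: Gamma(36 + 214, 7 + 29) = Gamma(250, 36).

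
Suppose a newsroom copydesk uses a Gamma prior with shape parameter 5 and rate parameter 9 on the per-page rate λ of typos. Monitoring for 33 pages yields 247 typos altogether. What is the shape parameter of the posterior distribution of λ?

Total count 247 over total exposure 33 pages.
By Gamma–Poisson conjugacy, the posterior is Gamma(α + Σx, β + Σt) = Gamma(5 + 247, 9 + 33) = Gamma(252, 42).

252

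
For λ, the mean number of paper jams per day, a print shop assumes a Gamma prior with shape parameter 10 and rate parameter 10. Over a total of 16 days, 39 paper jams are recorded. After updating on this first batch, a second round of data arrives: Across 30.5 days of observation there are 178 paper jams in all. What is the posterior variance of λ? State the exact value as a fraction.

Total count 39 over total exposure 16 days.
After the first batch: Gamma(10 + 39, 10 + 16) = Gamma(49, 26).
Total count 178 over total exposure 30.5 days.
After the second batch: Gamma(49 + 178, 26 + 30.5) = Gamma(227, 113/2).
Posterior variance = α'/β'² = 227/(12769/4) = 908/12769.

908/12769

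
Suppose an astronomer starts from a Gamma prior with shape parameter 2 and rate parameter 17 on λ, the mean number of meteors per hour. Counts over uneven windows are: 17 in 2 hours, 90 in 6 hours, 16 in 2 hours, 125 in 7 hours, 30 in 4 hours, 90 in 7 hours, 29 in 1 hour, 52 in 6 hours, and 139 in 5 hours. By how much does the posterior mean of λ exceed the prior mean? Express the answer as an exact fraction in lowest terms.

9916/969

Total count: 17 + 90 + 16 + 125 + 30 + 90 + 29 + 52 + 139 = 588.
Total exposure: 2 + 6 + 2 + 7 + 4 + 7 + 1 + 6 + 5 = 40 hours.
The Gamma prior is conjugate for the Poisson rate, so λ | data ~ Gamma(2+588, 17+40) = Gamma(590, 57).
Posterior mean = 590/57 = 590/57; prior mean = 2/17 = 2/17. Difference = 590/57 − 2/17 = 9916/969.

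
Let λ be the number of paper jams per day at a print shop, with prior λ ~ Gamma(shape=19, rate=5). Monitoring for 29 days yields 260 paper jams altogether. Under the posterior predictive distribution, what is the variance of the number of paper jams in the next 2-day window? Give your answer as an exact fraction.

Total count 260 over total exposure 29 days.
Gamma(α, β) with Poisson data over total exposure Σt gives posterior Gamma(α+Σx, β+Σt) = Gamma(279, 34).
The posterior predictive for a window of length T is Negative Binomial with variance T·α'·(β'+T)/β'² = 2·279·36/1156 = 5022/289.

5022/289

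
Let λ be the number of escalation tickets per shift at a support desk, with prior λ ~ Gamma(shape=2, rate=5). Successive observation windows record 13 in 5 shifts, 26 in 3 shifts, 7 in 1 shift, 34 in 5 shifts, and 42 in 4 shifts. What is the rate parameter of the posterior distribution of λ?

23

Total count: 13 + 26 + 7 + 34 + 42 = 122.
Total exposure: 5 + 3 + 1 + 5 + 4 = 18 shifts.
Gamma(α, β) with Poisson data over total exposure Σt gives posterior Gamma(α+Σx, β+Σt) = Gamma(124, 23).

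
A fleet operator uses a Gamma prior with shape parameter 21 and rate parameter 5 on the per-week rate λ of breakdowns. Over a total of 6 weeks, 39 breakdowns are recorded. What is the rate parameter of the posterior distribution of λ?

11

Total count 39 over total exposure 6 weeks.
By Gamma–Poisson conjugacy, the posterior is Gamma(α + Σx, β + Σt) = Gamma(21 + 39, 5 + 6) = Gamma(60, 11).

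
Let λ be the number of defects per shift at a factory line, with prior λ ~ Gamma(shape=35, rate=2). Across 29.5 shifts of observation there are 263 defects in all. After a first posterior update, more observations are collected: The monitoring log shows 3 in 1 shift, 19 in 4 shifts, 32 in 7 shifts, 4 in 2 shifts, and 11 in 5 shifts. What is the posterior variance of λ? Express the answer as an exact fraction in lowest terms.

1468/10201

Total count 263 over total exposure 29.5 shifts.
After the first batch: Gamma(35 + 263, 2 + 29.5) = Gamma(298, 63/2).
Total count: 3 + 19 + 32 + 4 + 11 = 69.
Total exposure: 1 + 4 + 7 + 2 + 5 = 19 shifts.
After the second batch: Gamma(298 + 69, 63/2 + 19) = Gamma(367, 101/2).
Posterior variance = α'/β'² = 367/(10201/4) = 1468/10201.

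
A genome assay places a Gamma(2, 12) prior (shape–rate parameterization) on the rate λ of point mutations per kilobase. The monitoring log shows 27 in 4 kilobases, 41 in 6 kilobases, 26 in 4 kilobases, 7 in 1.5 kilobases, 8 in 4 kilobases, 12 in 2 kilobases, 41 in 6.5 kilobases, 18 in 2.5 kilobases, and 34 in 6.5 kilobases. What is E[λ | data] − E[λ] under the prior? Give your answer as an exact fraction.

Total count: 27 + 41 + 26 + 7 + 8 + 12 + 41 + 18 + 34 = 214.
Total exposure: 4 + 6 + 4 + 1.5 + 4 + 2 + 6.5 + 2.5 + 6.5 = 37 kilobases.
Posterior: α' = 2 + 214 = 216, β' = 12 + 37 = 49.
Posterior mean = 216/49 = 216/49; prior mean = 2/12 = 1/6. Difference = 216/49 − 1/6 = 1247/294.

1247/294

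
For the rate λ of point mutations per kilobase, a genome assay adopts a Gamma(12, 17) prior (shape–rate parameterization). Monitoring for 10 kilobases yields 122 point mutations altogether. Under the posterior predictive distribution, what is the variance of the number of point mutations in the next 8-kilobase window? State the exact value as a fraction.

Total count 122 over total exposure 10 kilobases.
By Gamma–Poisson conjugacy, the posterior is Gamma(α + Σx, β + Σt) = Gamma(12 + 122, 17 + 10) = Gamma(134, 27).
The posterior predictive for a window of length T is Negative Binomial with variance T·α'·(β'+T)/β'² = 8·134·35/729 = 37520/729.

37520/729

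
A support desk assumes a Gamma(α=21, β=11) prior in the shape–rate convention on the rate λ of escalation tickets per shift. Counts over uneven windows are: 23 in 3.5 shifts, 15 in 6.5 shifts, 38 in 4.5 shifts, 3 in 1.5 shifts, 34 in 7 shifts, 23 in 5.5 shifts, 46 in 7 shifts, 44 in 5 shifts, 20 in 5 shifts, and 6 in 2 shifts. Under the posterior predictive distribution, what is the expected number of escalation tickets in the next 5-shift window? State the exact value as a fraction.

Total count: 23 + 15 + 38 + 3 + 34 + 23 + 46 + 44 + 20 + 6 = 252.
Total exposure: 3.5 + 6.5 + 4.5 + 1.5 + 7 + 5.5 + 7 + 5 + 5 + 2 = 47.5 shifts.
The Gamma prior is conjugate for the Poisson rate, so λ | data ~ Gamma(21+252, 11+47.5) = Gamma(273, 117/2).
Predictive mean over a 5-shift window = T·E[λ|data] = 5·273/(117/2) = 70/3.

70/3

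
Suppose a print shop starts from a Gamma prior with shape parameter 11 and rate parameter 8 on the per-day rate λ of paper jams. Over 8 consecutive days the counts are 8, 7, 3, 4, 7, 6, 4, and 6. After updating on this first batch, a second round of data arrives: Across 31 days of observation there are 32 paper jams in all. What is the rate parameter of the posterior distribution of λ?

47

Total count: 8 + 7 + 3 + 4 + 7 + 6 + 4 + 6 = 45.
Total exposure: 8 days.
After the first batch: Gamma(11 + 45, 8 + 8) = Gamma(56, 16).
Total count 32 over total exposure 31 days.
After the second batch: Gamma(56 + 32, 16 + 31) = Gamma(88, 47).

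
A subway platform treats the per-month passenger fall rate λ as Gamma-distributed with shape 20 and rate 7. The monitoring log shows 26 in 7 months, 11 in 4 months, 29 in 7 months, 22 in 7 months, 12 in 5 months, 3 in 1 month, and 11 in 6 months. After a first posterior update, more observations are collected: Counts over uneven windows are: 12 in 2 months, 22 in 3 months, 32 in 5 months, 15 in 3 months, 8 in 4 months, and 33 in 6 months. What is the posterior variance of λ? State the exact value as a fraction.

Total count: 26 + 11 + 29 + 22 + 12 + 3 + 11 = 114.
Total exposure: 7 + 4 + 7 + 7 + 5 + 1 + 6 = 37 months.
After the first batch: Gamma(20 + 114, 7 + 37) = Gamma(134, 44).
Total count: 12 + 22 + 32 + 15 + 8 + 33 = 122.
Total exposure: 2 + 3 + 5 + 3 + 4 + 6 = 23 months.
After the second batch: Gamma(134 + 122, 44 + 23) = Gamma(256, 67).
Posterior variance = α'/β'² = 256/4489.

256/4489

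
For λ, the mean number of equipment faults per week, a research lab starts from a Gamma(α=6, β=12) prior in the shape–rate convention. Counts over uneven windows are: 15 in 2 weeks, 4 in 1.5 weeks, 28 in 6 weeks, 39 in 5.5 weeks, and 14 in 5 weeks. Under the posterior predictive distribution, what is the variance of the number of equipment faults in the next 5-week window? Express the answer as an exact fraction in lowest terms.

Total count: 15 + 4 + 28 + 39 + 14 = 100.
Total exposure: 2 + 1.5 + 6 + 5.5 + 5 = 20 weeks.
The Gamma prior is conjugate for the Poisson rate, so λ | data ~ Gamma(6+100, 12+20) = Gamma(106, 32).
The posterior predictive for a window of length T is Negative Binomial with variance T·α'·(β'+T)/β'² = 5·106·37/1024 = 9805/512.

9805/512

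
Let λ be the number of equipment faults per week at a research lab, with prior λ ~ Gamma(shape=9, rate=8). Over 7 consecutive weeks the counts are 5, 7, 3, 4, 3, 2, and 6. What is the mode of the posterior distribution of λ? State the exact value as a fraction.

38/15

Total count: 5 + 7 + 3 + 4 + 3 + 2 + 6 = 30.
Total exposure: 7 weeks.
Conjugate update: add total count to the shape and total exposure to the rate, giving Gamma(39, 15).
Posterior mode = (α'−1)/β' = 38/15.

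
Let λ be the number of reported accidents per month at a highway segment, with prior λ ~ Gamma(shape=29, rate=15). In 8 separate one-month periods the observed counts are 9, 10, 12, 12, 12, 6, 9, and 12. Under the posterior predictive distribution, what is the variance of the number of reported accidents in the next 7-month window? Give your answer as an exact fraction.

23310/529

Total count: 9 + 10 + 12 + 12 + 12 + 6 + 9 + 12 = 82.
Total exposure: 8 months.
Posterior: α' = 29 + 82 = 111, β' = 15 + 8 = 23.
The posterior predictive for a window of length T is Negative Binomial with variance T·α'·(β'+T)/β'² = 7·111·30/529 = 23310/529.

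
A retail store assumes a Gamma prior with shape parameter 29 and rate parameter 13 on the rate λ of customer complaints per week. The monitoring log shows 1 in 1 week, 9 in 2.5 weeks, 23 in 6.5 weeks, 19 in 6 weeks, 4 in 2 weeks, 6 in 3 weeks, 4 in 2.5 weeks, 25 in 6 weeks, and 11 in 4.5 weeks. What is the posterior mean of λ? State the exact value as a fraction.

Total count: 1 + 9 + 23 + 19 + 4 + 6 + 4 + 25 + 11 = 102.
Total exposure: 1 + 2.5 + 6.5 + 6 + 2 + 3 + 2.5 + 6 + 4.5 = 34 weeks.
Conjugate update: add total count to the shape and total exposure to the rate, giving Gamma(131, 47).
Posterior mean = α'/β' = 131/47.

131/47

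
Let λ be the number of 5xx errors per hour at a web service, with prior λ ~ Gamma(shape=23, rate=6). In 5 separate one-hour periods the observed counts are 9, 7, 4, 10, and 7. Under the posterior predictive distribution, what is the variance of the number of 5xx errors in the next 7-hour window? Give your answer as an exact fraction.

7560/121

Total count: 9 + 7 + 4 + 10 + 7 = 37.
Total exposure: 5 hours.
The Gamma prior is conjugate for the Poisson rate, so λ | data ~ Gamma(23+37, 6+5) = Gamma(60, 11).
The posterior predictive for a window of length T is Negative Binomial with variance T·α'·(β'+T)/β'² = 7·60·18/121 = 7560/121.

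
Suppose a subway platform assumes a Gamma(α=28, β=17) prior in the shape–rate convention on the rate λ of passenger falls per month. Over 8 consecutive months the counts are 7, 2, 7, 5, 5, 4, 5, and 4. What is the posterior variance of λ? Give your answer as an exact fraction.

67/625

Total count: 7 + 2 + 7 + 5 + 5 + 4 + 5 + 4 = 39.
Total exposure: 8 months.
Conjugate update: add total count to the shape and total exposure to the rate, giving Gamma(67, 25).
Posterior variance = α'/β'² = 67/625.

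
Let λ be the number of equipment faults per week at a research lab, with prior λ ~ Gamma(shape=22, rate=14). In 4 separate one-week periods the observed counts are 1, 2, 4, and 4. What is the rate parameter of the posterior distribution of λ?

Total count: 1 + 2 + 4 + 4 = 11.
Total exposure: 4 weeks.
By Gamma–Poisson conjugacy, the posterior is Gamma(α + Σx, β + Σt) = Gamma(22 + 11, 14 + 4) = Gamma(33, 18).

18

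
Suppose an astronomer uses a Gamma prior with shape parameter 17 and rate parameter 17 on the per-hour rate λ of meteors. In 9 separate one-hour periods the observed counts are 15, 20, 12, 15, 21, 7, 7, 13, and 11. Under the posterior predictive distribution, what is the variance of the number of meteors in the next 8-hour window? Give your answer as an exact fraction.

Total count: 15 + 20 + 12 + 15 + 21 + 7 + 7 + 13 + 11 = 121.
Total exposure: 9 hours.
Gamma(α, β) with Poisson data over total exposure Σt gives posterior Gamma(α+Σx, β+Σt) = Gamma(138, 26).
The posterior predictive for a window of length T is Negative Binomial with variance T·α'·(β'+T)/β'² = 8·138·34/676 = 9384/169.

9384/169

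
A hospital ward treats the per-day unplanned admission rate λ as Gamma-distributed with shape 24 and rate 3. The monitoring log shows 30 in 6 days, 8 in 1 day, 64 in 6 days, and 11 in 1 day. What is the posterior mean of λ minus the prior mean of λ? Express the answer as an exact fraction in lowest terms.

1/17

Total count: 30 + 8 + 64 + 11 = 113.
Total exposure: 6 + 1 + 6 + 1 = 14 days.
Posterior: α' = 24 + 113 = 137, β' = 3 + 14 = 17.
Posterior mean = 137/17 = 137/17; prior mean = 24/3 = 8. Difference = 137/17 − 8 = 1/17.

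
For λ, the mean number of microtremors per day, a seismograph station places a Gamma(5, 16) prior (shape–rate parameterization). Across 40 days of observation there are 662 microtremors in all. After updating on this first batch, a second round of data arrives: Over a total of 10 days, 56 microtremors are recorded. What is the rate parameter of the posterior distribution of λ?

Total count 662 over total exposure 40 days.
After the first batch: Gamma(5 + 662, 16 + 40) = Gamma(667, 56).
Total count 56 over total exposure 10 days.
After the second batch: Gamma(667 + 56, 56 + 10) = Gamma(723, 66).

66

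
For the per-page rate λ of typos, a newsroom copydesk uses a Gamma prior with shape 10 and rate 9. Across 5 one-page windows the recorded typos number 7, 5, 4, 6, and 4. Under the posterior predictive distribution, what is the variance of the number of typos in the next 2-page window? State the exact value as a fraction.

Total count: 7 + 5 + 4 + 6 + 4 = 26.
Total exposure: 5 pages.
By Gamma–Poisson conjugacy, the posterior is Gamma(α + Σx, β + Σt) = Gamma(10 + 26, 9 + 5) = Gamma(36, 14).
The posterior predictive for a window of length T is Negative Binomial with variance T·α'·(β'+T)/β'² = 2·36·16/196 = 288/49.

288/49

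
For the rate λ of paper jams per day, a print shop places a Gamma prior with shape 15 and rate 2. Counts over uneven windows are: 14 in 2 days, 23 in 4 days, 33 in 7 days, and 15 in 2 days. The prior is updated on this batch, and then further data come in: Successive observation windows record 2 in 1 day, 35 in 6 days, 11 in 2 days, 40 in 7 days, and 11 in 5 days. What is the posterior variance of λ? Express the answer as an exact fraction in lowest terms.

Total count: 14 + 23 + 33 + 15 = 85.
Total exposure: 2 + 4 + 7 + 2 = 15 days.
After the first batch: Gamma(15 + 85, 2 + 15) = Gamma(100, 17).
Total count: 2 + 35 + 11 + 40 + 11 = 99.
Total exposure: 1 + 6 + 2 + 7 + 5 = 21 days.
After the second batch: Gamma(100 + 99, 17 + 21) = Gamma(199, 38).
Posterior variance = α'/β'² = 199/1444.

199/1444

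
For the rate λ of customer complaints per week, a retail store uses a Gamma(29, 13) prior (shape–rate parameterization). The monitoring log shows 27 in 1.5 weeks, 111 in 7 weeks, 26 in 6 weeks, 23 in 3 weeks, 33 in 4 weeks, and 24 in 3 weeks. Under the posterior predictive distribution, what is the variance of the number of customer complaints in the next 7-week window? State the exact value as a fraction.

Total count: 27 + 111 + 26 + 23 + 33 + 24 = 244.
Total exposure: 1.5 + 7 + 6 + 3 + 4 + 3 = 24.5 weeks.
Conjugate update: add total count to the shape and total exposure to the rate, giving Gamma(273, 75/2).
The posterior predictive for a window of length T is Negative Binomial with variance T·α'·(β'+T)/β'² = 7·273·(89/2)/(5625/4) = 113386/1875.

113386/1875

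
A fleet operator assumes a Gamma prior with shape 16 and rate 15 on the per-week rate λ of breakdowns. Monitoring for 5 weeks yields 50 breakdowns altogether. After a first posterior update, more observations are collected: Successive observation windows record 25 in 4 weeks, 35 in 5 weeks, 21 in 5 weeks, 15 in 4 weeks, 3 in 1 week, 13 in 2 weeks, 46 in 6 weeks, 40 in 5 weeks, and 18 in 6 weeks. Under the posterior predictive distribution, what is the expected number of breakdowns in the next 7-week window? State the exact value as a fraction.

Total count 50 over total exposure 5 weeks.
After the first batch: Gamma(16 + 50, 15 + 5) = Gamma(66, 20).
Total count: 25 + 35 + 21 + 15 + 3 + 13 + 46 + 40 + 18 = 216.
Total exposure: 4 + 5 + 5 + 4 + 1 + 2 + 6 + 5 + 6 = 38 weeks.
After the second batch: Gamma(66 + 216, 20 + 38) = Gamma(282, 58).
Predictive mean over a 7-week window = T·E[λ|data] = 7·282/58 = 987/29.

987/29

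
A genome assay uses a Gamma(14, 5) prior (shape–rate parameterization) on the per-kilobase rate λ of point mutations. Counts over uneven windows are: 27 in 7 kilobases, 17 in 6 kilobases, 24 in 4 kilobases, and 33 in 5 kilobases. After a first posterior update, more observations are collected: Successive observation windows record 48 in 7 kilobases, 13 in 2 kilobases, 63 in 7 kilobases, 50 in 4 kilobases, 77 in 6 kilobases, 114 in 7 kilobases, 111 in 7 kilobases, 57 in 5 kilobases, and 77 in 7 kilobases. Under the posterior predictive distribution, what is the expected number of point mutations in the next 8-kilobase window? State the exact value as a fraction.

Total count: 27 + 17 + 24 + 33 = 101.
Total exposure: 7 + 6 + 4 + 5 = 22 kilobases.
After the first batch: Gamma(14 + 101, 5 + 22) = Gamma(115, 27).
Total count: 48 + 13 + 63 + 50 + 77 + 114 + 111 + 57 + 77 = 610.
Total exposure: 7 + 2 + 7 + 4 + 6 + 7 + 7 + 5 + 7 = 52 kilobases.
After the second batch: Gamma(115 + 610, 27 + 52) = Gamma(725, 79).
Predictive mean over an 8-kilobase window = T·E[λ|data] = 8·725/79 = 5800/79.

5800/79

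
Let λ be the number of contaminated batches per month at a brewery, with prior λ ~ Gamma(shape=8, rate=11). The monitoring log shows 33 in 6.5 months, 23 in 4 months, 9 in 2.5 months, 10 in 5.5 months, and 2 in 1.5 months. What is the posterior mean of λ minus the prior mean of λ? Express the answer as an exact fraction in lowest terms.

687/341

Total count: 33 + 23 + 9 + 10 + 2 = 77.
Total exposure: 6.5 + 4 + 2.5 + 5.5 + 1.5 = 20 months.
Conjugate update: add total count to the shape and total exposure to the rate, giving Gamma(85, 31).
Posterior mean = 85/31 = 85/31; prior mean = 8/11 = 8/11. Difference = 85/31 − 8/11 = 687/341.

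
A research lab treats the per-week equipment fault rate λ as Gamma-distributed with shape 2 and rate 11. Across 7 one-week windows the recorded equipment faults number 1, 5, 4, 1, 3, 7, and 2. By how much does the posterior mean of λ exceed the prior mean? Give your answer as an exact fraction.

239/198

Total count: 1 + 5 + 4 + 1 + 3 + 7 + 2 = 23.
Total exposure: 7 weeks.
By Gamma–Poisson conjugacy, the posterior is Gamma(α + Σx, β + Σt) = Gamma(2 + 23, 11 + 7) = Gamma(25, 18).
Posterior mean = 25/18 = 25/18; prior mean = 2/11 = 2/11. Difference = 25/18 − 2/11 = 239/198.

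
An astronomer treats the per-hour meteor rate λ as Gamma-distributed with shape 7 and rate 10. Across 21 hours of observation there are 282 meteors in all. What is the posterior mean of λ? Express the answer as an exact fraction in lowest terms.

289/31

Total count 282 over total exposure 21 hours.
Gamma(α, β) with Poisson data over total exposure Σt gives posterior Gamma(α+Σx, β+Σt) = Gamma(289, 31).
Posterior mean = α'/β' = 289/31.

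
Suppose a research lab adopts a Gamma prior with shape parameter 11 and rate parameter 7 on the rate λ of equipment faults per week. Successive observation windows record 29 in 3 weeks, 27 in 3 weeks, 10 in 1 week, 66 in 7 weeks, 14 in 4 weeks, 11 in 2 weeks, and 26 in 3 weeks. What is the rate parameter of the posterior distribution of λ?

30

Total count: 29 + 27 + 10 + 66 + 14 + 11 + 26 = 183.
Total exposure: 3 + 3 + 1 + 7 + 4 + 2 + 3 = 23 weeks.
By Gamma–Poisson conjugacy, the posterior is Gamma(α + Σx, β + Σt) = Gamma(11 + 183, 7 + 23) = Gamma(194, 30).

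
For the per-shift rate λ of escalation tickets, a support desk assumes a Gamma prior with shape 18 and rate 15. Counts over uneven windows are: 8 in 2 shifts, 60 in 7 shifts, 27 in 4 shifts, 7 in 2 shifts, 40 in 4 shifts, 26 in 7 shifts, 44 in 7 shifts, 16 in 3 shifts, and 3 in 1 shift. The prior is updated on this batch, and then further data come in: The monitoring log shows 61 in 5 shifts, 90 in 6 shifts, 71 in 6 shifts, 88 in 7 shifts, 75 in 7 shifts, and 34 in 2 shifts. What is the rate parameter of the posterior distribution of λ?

85

Total count: 8 + 60 + 27 + 7 + 40 + 26 + 44 + 16 + 3 = 231.
Total exposure: 2 + 7 + 4 + 2 + 4 + 7 + 7 + 3 + 1 = 37 shifts.
After the first batch: Gamma(18 + 231, 15 + 37) = Gamma(249, 52).
Total count: 61 + 90 + 71 + 88 + 75 + 34 = 419.
Total exposure: 5 + 6 + 6 + 7 + 7 + 2 = 33 shifts.
After the second batch: Gamma(249 + 419, 52 + 33) = Gamma(668, 85).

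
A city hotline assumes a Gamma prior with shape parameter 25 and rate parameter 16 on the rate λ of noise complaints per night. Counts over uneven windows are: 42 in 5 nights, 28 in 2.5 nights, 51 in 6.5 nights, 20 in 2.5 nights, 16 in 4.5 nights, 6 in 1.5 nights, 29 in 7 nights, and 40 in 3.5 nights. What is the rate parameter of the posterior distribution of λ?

49

Total count: 42 + 28 + 51 + 20 + 16 + 6 + 29 + 40 = 232.
Total exposure: 5 + 2.5 + 6.5 + 2.5 + 4.5 + 1.5 + 7 + 3.5 = 33 nights.
The Gamma prior is conjugate for the Poisson rate, so λ | data ~ Gamma(25+232, 16+33) = Gamma(257, 49).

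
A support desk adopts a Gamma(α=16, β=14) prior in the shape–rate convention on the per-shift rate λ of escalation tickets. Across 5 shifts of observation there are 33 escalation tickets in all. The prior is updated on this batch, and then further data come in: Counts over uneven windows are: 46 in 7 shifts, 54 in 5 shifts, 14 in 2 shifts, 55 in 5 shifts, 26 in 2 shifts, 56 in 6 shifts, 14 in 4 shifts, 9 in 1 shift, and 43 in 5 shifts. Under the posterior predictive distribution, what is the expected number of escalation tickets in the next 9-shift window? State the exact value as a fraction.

Total count 33 over total exposure 5 shifts.
After the first batch: Gamma(16 + 33, 14 + 5) = Gamma(49, 19).
Total count: 46 + 54 + 14 + 55 + 26 + 56 + 14 + 9 + 43 = 317.
Total exposure: 7 + 5 + 2 + 5 + 2 + 6 + 4 + 1 + 5 = 37 shifts.
After the second batch: Gamma(49 + 317, 19 + 37) = Gamma(366, 56).
Predictive mean over a 9-shift window = T·E[λ|data] = 9·366/56 = 1647/28.

1647/28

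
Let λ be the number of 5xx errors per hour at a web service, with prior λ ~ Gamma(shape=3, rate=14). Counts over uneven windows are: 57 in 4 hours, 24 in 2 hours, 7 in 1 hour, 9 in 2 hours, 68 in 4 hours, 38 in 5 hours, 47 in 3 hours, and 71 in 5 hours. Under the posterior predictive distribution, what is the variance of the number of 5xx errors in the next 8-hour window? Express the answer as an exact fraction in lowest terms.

1944/25

Total count: 57 + 24 + 7 + 9 + 68 + 38 + 47 + 71 = 321.
Total exposure: 4 + 2 + 1 + 2 + 4 + 5 + 3 + 5 = 26 hours.
Posterior: α' = 3 + 321 = 324, β' = 14 + 26 = 40.
The posterior predictive for a window of length T is Negative Binomial with variance T·α'·(β'+T)/β'² = 8·324·48/1600 = 1944/25.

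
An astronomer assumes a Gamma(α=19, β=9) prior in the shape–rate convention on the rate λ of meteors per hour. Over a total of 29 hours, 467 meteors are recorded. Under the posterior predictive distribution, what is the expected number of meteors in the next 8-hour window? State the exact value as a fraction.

Total count 467 over total exposure 29 hours.
By Gamma–Poisson conjugacy, the posterior is Gamma(α + Σx, β + Σt) = Gamma(19 + 467, 9 + 29) = Gamma(486, 38).
Predictive mean over an 8-hour window = T·E[λ|data] = 8·486/38 = 1944/19.

1944/19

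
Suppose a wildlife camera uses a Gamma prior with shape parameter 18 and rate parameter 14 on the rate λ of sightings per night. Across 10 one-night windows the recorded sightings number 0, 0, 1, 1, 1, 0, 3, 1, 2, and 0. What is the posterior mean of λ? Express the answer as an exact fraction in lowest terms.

Total count: 0 + 0 + 1 + 1 + 1 + 0 + 3 + 1 + 2 + 0 = 9.
Total exposure: 10 nights.
Gamma(α, β) with Poisson data over total exposure Σt gives posterior Gamma(α+Σx, β+Σt) = Gamma(27, 24).
Posterior mean = α'/β' = 27/24 = 9/8.

9/8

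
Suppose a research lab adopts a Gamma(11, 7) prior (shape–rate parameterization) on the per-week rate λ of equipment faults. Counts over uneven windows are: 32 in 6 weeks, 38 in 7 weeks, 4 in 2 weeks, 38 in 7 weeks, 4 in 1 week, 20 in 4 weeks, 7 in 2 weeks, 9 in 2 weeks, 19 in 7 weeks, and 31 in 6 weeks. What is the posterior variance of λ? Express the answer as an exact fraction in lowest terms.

71/867

Total count: 32 + 38 + 4 + 38 + 4 + 20 + 7 + 9 + 19 + 31 = 202.
Total exposure: 6 + 7 + 2 + 7 + 1 + 4 + 2 + 2 + 7 + 6 = 44 weeks.
By Gamma–Poisson conjugacy, the posterior is Gamma(α + Σx, β + Σt) = Gamma(11 + 202, 7 + 44) = Gamma(213, 51).
Posterior variance = α'/β'² = 213/2601 = 71/867.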